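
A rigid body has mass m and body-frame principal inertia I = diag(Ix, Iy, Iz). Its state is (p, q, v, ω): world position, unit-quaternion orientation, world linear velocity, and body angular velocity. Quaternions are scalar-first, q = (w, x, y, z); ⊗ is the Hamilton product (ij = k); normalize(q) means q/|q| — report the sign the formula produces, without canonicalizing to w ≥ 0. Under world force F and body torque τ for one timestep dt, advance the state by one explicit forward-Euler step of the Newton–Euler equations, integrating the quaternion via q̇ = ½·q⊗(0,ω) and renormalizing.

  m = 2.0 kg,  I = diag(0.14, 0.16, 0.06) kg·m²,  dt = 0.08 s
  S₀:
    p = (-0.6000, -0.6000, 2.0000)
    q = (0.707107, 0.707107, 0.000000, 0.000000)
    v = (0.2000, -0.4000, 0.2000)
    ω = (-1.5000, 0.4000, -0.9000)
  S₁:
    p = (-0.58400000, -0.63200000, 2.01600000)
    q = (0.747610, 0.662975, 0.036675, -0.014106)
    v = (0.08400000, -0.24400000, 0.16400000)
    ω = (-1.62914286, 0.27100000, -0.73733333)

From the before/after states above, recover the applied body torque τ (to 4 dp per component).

ω₁ − ω₀ = (-0.12914286, -0.12900000, 0.16266667)
precession coupling = (0.0360, 0.1080, -0.0120)
τ = I·(Δω/dt) + ω₀×(Iω₀) = (-0.1900, -0.1500, 0.1100)

τ = (-0.1900, -0.1500, 0.1100)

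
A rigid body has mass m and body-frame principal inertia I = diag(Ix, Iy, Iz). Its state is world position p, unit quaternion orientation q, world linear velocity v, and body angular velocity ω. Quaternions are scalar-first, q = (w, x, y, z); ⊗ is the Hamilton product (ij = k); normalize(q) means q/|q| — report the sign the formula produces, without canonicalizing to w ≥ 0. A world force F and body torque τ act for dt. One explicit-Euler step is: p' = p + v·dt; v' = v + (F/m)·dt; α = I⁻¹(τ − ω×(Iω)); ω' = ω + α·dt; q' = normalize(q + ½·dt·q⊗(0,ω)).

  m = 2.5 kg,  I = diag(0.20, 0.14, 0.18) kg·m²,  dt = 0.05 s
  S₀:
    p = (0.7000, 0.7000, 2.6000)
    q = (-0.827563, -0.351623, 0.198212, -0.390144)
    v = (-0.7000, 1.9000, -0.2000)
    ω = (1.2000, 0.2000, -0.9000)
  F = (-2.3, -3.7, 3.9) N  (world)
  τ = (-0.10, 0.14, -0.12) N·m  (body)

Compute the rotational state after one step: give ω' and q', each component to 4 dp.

ω' = (1.1768, 0.2577, -0.9293)
q' = (-0.8262, -0.3787, 0.1743, -0.3790)

ω×(Iω) gyroscopic = (-0.0072, -0.0216, -0.0144)
α = I⁻¹(τ − ω×Iω) = (-0.4640, 1.1543, -0.5867)
new body rate ω' = (1.1768, 0.2577, -0.9293)
Hamilton product q⊗(0,ω) = (0.0311756, -1.0934376, -0.9501461, 0.4366277)
updated quaternion q' = (-0.8262, -0.3787, 0.1743, -0.3790)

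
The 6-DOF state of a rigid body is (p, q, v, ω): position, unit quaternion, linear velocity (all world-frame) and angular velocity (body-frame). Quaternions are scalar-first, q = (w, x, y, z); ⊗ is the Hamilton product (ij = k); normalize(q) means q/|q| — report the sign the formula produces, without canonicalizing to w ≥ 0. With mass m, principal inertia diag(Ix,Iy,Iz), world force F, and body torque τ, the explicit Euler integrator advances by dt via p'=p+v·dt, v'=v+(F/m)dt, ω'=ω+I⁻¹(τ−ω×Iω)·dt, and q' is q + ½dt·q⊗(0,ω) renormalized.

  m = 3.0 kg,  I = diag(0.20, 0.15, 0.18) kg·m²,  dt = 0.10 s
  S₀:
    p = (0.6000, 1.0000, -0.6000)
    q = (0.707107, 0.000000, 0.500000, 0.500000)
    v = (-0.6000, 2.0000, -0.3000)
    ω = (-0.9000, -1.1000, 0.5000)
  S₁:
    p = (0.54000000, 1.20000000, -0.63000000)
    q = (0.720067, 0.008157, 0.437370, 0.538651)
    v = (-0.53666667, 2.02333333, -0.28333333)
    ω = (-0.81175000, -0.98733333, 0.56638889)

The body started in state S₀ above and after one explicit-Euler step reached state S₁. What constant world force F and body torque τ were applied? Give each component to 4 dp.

F = (1.9000, 0.7000, 0.5000)
τ = (0.1600, 0.1600, 0.0700)

v₁ − v₀ = (0.06333333, 0.02333333, 0.01666667)
F = m·Δv/dt = (1.9000, 0.7000, 0.5000)
ω₁ − ω₀ = (0.08825000, 0.11266667, 0.06638889)
ω₀×(Iω₀) = (-0.0165, -0.0090, -0.0495)
I·α + gyro = (0.1600, 0.1600, 0.0700)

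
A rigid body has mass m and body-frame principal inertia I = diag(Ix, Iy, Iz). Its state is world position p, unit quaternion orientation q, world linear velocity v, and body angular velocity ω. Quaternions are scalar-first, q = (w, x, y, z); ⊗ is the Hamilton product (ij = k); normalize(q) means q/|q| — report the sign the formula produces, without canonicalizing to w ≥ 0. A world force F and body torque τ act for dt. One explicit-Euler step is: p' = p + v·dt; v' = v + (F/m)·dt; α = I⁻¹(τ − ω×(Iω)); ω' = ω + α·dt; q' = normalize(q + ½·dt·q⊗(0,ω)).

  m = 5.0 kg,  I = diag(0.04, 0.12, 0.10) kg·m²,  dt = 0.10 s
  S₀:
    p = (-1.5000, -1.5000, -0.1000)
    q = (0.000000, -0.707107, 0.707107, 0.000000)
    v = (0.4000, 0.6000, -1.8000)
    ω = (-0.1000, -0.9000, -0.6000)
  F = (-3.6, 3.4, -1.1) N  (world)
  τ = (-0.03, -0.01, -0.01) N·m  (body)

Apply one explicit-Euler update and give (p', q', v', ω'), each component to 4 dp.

p' = (-1.4600, -1.4400, -0.2800)
q' = (0.0282, -0.7272, 0.6849, 0.0353)
v' = (0.3280, 0.6680, -1.8220)
ω' = (-0.1480, -0.9053, -0.6172)

α = I⁻¹(τ − ω×Iω) = (-0.4800, -0.0533, -0.1720)
new body rate ω' = (-0.1480, -0.9053, -0.6172)
Hamilton product q⊗(0,ω) = (0.5656856, -0.4242642, -0.4242642, 0.7071070)
q + ½dt·q⊗(0,ω), renormalized = (0.0282, -0.7272, 0.6849, 0.0353)
a = F/m = (-0.7200, 0.6800, -0.2200)
p' = p + v·dt = (-1.4600, -1.4400, -0.2800)
v' = v + a·dt = (0.3280, 0.6680, -1.8220)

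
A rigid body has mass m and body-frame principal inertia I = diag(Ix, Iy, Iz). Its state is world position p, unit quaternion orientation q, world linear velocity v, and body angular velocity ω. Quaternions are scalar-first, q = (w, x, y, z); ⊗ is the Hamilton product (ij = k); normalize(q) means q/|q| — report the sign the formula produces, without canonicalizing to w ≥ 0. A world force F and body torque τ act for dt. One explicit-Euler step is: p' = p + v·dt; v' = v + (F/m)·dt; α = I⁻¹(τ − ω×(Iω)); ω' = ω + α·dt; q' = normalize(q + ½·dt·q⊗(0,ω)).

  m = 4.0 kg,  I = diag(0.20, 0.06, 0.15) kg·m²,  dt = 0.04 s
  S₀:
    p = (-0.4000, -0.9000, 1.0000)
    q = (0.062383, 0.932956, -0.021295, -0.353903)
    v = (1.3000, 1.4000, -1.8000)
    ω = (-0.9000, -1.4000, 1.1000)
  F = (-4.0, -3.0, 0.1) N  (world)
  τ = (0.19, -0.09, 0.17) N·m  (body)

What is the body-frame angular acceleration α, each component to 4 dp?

α = (1.6430, -0.6750, 2.3093)

ω×(Iω) gyroscopic = (-0.1386, -0.0495, -0.1764)
angular accel α = (1.6430, -0.6750, 2.3093)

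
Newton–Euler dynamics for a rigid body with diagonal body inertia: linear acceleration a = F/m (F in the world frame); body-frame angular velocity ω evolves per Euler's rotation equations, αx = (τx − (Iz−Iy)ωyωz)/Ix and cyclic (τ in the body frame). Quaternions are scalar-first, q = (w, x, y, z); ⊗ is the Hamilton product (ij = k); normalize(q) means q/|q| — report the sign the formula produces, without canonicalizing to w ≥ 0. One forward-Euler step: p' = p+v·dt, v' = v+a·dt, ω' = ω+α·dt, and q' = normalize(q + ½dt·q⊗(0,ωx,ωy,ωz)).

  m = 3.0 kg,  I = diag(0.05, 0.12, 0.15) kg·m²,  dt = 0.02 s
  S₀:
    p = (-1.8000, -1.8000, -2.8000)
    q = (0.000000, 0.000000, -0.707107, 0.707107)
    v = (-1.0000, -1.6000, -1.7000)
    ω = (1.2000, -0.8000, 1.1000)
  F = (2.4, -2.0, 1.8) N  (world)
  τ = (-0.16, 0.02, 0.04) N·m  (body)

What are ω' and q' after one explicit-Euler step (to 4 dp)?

gyro term ω×Iω = (-0.0264, -0.1320, -0.0672)
angular accel α = (-2.6720, 1.2667, 0.7147)
new body rate ω' = (1.1466, -0.7747, 1.1143)
q⊗(0,ω) = (-1.3435033, -0.2121321, 0.8485284, 0.8485284)
q' = normalize(q + ½dt·q⊗(0,ω)) = (-0.0134, -0.0021, -0.6985, 0.7155)

ω' = (1.1466, -0.7747, 1.1143)
q' = (-0.0134, -0.0021, -0.6985, 0.7155)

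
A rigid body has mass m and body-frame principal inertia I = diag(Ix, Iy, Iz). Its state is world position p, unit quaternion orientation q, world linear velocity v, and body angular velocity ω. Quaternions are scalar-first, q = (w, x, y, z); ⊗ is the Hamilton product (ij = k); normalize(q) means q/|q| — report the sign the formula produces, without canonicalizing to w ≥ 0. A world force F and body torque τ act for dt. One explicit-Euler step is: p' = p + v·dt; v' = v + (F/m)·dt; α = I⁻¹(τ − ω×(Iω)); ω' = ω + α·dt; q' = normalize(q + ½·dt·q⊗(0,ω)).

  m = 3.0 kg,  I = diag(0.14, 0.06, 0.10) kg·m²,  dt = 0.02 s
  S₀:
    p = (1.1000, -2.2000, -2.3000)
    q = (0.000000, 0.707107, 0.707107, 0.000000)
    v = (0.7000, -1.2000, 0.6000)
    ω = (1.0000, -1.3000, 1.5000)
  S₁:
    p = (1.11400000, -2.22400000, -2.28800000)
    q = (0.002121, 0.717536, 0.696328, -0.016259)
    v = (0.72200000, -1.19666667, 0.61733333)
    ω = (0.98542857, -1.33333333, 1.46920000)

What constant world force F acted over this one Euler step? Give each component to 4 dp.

v₁ − v₀ = (0.02200000, 0.00333333, 0.01733333)
applied force F = (3.3000, 0.5000, 2.6000)

F = (3.3000, 0.5000, 2.6000)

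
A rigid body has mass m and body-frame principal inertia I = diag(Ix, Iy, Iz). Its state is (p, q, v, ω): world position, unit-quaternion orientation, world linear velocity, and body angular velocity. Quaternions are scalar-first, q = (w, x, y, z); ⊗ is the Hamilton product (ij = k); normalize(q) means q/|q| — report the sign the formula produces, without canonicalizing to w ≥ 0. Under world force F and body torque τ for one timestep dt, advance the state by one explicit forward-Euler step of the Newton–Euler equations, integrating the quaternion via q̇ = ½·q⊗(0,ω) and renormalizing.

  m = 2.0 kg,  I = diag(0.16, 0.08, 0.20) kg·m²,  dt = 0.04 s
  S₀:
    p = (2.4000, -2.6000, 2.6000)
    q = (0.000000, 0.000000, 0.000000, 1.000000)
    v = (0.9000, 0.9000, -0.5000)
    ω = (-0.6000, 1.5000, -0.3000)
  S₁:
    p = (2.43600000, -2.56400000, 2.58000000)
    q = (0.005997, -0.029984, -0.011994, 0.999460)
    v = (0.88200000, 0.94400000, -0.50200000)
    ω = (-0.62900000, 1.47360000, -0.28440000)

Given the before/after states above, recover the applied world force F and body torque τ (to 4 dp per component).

F = (-0.9000, 2.2000, -0.1000)
τ = (-0.1700, -0.0600, 0.1500)

rate change Δω = (-0.02900000, -0.02640000, 0.01560000)
ω₀×(Iω₀) = (-0.0540, -0.0072, 0.0720)
applied torque τ = (-0.1700, -0.0600, 0.1500)
Δv = v₁−v₀ = (-0.01800000, 0.04400000, -0.00200000)
applied force F = (-0.9000, 2.2000, -0.1000)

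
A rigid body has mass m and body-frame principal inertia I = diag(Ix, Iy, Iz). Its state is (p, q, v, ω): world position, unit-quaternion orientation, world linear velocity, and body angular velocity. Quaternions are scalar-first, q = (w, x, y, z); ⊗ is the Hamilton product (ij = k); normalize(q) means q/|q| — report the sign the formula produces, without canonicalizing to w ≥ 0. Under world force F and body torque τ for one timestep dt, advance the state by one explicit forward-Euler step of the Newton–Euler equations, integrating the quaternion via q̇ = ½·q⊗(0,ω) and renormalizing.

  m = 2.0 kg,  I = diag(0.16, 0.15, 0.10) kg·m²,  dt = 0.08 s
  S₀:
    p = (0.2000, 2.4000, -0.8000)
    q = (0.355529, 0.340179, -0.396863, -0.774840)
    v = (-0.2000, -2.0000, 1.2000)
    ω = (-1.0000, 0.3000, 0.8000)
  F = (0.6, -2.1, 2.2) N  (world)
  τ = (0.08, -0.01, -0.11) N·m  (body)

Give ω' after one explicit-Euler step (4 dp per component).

precession coupling ω×(Iω) = (-0.0120, -0.0480, 0.0030)
angular accel α = (0.5750, 0.2533, -1.1300)
new body rate ω' = (-0.9540, 0.3203, 0.7096)

ω' = (-0.9540, 0.3203, 0.7096)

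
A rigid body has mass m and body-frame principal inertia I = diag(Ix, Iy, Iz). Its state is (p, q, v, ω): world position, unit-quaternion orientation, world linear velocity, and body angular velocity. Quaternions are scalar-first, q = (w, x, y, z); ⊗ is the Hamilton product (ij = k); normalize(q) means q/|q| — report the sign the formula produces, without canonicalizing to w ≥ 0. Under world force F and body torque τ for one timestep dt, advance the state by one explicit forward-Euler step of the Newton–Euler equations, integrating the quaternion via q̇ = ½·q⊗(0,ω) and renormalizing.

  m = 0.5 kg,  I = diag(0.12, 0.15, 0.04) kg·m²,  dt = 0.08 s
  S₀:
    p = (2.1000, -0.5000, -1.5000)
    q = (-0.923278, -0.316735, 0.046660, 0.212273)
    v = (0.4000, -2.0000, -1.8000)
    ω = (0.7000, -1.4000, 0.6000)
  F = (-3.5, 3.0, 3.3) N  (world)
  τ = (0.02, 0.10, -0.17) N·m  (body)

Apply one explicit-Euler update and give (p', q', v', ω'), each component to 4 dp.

p' = (2.1320, -0.6600, -1.6440)
q' = (-0.9148, -0.3288, 0.1117, 0.2061)
v' = (-0.1600, -1.5200, -1.2720)
ω' = (0.6517, -1.3646, 0.3188)

precession coupling ω×(Iω) = (0.0924, 0.0336, -0.0294)
angular accel α = (-0.6033, 0.4427, -3.5150)
ω + α·dt = (0.6517, -1.3646, 0.3188)
Hamilton product q⊗(0,ω) = (0.1596747, -0.3211164, 1.6312213, -0.1431998)
updated quaternion q' = (-0.9148, -0.3288, 0.1117, 0.2061)
linear accel F/m = (-7.0000, 6.0000, 6.6000)
p' = p + v·dt = (2.1320, -0.6600, -1.6440)
v' = v + a·dt = (-0.1600, -1.5200, -1.2720)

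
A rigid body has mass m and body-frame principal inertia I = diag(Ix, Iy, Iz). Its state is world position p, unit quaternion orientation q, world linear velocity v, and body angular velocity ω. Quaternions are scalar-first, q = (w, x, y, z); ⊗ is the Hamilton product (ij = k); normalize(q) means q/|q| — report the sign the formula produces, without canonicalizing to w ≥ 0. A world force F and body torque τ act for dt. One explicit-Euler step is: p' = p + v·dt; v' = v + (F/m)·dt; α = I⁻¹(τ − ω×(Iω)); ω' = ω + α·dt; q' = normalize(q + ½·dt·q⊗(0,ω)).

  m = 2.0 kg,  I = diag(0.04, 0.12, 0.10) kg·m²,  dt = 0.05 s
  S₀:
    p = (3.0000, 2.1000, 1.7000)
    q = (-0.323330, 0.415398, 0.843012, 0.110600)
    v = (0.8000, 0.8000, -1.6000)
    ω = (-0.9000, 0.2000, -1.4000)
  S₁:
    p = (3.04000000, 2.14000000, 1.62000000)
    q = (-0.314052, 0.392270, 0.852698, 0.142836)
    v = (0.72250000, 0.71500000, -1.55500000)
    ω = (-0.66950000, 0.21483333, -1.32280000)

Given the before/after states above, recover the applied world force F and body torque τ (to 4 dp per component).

ω₁ − ω₀ = (0.23050000, 0.01483333, 0.07720000)
ω₀×(Iω₀) = (0.0056, -0.0756, -0.0144)
I·α + gyro = (0.1900, -0.0400, 0.1400)
velocity change Δv = (-0.07750000, -0.08500000, 0.04500000)
m·(v₁−v₀)/dt = (-3.1000, -3.4000, 1.8000)

F = (-3.1000, -3.4000, 1.8000)
τ = (0.1900, -0.0400, 0.1400)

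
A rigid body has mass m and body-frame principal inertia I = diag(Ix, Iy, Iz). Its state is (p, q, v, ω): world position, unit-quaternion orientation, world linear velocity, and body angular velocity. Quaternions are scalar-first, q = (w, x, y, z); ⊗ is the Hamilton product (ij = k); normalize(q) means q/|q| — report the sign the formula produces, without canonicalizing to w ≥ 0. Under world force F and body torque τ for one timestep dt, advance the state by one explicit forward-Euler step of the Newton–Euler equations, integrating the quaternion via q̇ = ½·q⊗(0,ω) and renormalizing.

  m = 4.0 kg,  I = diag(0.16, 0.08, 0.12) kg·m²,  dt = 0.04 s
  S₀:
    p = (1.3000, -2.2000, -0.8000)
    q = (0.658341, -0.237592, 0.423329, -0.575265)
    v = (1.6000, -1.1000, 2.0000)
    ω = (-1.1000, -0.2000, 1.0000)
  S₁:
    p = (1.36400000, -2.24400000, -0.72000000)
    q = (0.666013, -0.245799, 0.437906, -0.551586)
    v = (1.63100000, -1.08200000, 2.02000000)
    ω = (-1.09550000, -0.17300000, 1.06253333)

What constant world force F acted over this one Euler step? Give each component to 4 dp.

F = (3.1000, 1.8000, 2.0000)

velocity change Δv = (0.03100000, 0.01800000, 0.02000000)
F = m·Δv/dt = (3.1000, 1.8000, 2.0000)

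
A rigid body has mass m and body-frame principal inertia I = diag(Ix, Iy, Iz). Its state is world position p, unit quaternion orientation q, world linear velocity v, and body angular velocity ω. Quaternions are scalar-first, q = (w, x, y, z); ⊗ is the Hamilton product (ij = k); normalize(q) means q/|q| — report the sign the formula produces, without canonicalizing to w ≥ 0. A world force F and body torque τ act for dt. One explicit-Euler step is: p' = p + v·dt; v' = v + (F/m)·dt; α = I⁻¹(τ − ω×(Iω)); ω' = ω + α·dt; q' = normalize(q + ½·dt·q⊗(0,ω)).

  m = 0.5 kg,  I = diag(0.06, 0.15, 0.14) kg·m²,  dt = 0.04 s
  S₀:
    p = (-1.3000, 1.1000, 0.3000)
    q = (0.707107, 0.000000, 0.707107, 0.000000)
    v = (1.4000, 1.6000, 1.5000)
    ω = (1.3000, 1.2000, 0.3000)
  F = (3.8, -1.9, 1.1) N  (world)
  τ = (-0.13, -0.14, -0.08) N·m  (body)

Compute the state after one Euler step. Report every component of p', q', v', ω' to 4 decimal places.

α = I⁻¹(τ − ω×Iω) = (-2.1067, -0.7253, -1.5743)
ω + α·dt = (1.2157, 1.1710, 0.2370)
2q̇ = q⊗(0,ω) = (-0.8485284, 1.1313712, 0.8485284, -0.7071070)
q' = normalize(q + ½dt·q⊗(0,ω)) = (0.6897, 0.0226, 0.7236, -0.0141)
a = (7.6000, -3.8000, 2.2000)
p' = p + v·dt = (-1.2440, 1.1640, 0.3600)
new velocity v' = (1.7040, 1.4480, 1.5880)

p' = (-1.2440, 1.1640, 0.3600)
q' = (0.6897, 0.0226, 0.7236, -0.0141)
v' = (1.7040, 1.4480, 1.5880)
ω' = (1.2157, 1.1710, 0.2370)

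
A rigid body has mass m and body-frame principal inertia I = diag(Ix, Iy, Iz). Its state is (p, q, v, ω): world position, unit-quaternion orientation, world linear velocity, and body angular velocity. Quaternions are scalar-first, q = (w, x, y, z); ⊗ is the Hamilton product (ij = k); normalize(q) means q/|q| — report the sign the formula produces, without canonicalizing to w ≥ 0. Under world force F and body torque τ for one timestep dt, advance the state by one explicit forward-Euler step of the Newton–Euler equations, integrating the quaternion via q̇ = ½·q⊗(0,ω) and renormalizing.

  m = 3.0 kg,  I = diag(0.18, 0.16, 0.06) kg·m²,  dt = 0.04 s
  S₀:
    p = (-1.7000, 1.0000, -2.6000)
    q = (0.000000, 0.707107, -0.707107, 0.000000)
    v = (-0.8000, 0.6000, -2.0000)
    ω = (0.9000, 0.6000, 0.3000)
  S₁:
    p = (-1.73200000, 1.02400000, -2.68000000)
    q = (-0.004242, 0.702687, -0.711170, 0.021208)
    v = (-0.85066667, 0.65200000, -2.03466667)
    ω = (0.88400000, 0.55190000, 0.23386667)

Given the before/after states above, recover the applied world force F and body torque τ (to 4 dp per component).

velocity change Δv = (-0.05066667, 0.05200000, -0.03466667)
applied force F = (-3.8000, 3.9000, -2.6000)
Δω = ω₁−ω₀ = (-0.01600000, -0.04810000, -0.06613333)
precession coupling = (-0.0180, 0.0324, -0.0108)
applied torque τ = (-0.0900, -0.1600, -0.1100)

F = (-3.8000, 3.9000, -2.6000)
τ = (-0.0900, -0.1600, -0.1100)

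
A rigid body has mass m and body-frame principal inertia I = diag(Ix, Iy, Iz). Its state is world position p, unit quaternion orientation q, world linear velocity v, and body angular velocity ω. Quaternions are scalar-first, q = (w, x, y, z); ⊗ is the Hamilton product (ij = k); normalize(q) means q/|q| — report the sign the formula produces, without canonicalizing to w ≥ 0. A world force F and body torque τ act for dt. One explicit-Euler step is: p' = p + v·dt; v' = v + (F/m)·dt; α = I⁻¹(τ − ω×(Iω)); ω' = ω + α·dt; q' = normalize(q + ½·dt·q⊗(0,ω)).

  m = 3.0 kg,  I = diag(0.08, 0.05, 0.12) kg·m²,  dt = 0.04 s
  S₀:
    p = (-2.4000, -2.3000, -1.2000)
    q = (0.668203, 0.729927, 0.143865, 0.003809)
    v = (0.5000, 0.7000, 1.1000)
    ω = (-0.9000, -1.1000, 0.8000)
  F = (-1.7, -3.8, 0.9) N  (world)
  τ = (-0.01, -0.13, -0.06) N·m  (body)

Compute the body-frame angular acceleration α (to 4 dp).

precession coupling ω×(Iω) = (-0.0616, 0.0288, -0.0297)
angular accel α = (0.6450, -3.1760, -0.2525)

α = (0.6450, -3.1760, -0.2525)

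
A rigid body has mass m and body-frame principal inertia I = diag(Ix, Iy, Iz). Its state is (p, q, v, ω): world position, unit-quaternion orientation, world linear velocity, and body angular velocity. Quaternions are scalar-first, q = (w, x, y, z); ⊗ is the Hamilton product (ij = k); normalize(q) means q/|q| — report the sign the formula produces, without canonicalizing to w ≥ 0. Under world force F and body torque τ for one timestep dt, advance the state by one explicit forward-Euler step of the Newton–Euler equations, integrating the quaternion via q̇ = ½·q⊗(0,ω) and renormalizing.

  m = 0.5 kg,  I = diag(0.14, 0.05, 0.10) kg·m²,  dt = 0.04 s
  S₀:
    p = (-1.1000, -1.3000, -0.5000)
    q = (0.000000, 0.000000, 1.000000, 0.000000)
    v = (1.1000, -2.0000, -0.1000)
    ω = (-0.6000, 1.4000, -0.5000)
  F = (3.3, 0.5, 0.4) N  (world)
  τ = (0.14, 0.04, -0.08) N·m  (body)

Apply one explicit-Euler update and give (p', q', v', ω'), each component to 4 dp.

ω×(Iω) gyroscopic = (-0.0350, 0.0120, 0.0756)
(τ − ω×Iω)/I = (1.2500, 0.5600, -1.5560)
new body rate ω' = (-0.5500, 1.4224, -0.5622)
q⊗(0,ω) = (-1.4000000, -0.5000000, 0.0000000, 0.6000000)
q' = normalize(q + ½dt·q⊗(0,ω)) = (-0.0280, -0.0100, 0.9995, 0.0120)
p' = p + v·dt = (-1.0560, -1.3800, -0.5040)
v' = v + a·dt = (1.3640, -1.9600, -0.0680)

p' = (-1.0560, -1.3800, -0.5040)
q' = (-0.0280, -0.0100, 0.9995, 0.0120)
v' = (1.3640, -1.9600, -0.0680)
ω' = (-0.5500, 1.4224, -0.5622)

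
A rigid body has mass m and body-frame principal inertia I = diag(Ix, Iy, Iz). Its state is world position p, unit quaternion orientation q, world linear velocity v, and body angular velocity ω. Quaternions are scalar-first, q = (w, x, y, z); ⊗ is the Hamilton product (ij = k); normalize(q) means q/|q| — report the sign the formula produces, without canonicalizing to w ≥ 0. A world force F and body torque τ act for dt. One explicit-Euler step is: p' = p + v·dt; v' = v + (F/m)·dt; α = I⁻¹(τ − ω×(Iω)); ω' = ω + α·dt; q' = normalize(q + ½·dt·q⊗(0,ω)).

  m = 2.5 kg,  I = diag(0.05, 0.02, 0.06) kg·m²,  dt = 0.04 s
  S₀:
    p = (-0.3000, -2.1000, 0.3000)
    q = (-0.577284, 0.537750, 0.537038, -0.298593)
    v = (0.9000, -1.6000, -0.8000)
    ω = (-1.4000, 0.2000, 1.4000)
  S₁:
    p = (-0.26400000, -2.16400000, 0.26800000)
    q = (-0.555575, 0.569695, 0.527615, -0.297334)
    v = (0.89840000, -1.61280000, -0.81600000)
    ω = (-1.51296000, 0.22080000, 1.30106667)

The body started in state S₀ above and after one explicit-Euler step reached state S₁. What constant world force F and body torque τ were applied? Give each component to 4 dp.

F = (-0.1000, -0.8000, -1.0000)
τ = (-0.1300, 0.0300, -0.1400)

v₁ − v₀ = (-0.00160000, -0.01280000, -0.01600000)
m·(v₁−v₀)/dt = (-0.1000, -0.8000, -1.0000)
ω₁ − ω₀ = (-0.11296000, 0.02080000, -0.09893333)
applied torque τ = (-0.1300, 0.0300, -0.1400)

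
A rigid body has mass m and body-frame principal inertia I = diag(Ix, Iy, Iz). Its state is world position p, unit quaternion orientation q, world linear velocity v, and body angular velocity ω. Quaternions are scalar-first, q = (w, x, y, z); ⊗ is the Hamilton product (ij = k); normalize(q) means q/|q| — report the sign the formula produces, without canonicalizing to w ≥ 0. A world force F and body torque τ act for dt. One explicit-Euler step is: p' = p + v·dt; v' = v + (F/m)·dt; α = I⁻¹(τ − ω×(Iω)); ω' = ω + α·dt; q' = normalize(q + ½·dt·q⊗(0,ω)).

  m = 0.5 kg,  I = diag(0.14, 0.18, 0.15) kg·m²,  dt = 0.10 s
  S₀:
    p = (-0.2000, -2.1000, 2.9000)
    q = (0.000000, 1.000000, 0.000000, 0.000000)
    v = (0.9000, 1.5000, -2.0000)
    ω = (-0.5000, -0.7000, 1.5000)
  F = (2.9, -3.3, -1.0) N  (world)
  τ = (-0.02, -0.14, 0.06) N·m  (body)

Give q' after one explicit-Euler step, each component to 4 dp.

q' = (0.0249, 0.9963, -0.0747, -0.0349)

q⊗(0,ω) = (0.5000000, 0.0000000, -1.5000000, -0.7000000)
q' = normalize(q + ½dt·q⊗(0,ω)) = (0.0249, 0.9963, -0.0747, -0.0349)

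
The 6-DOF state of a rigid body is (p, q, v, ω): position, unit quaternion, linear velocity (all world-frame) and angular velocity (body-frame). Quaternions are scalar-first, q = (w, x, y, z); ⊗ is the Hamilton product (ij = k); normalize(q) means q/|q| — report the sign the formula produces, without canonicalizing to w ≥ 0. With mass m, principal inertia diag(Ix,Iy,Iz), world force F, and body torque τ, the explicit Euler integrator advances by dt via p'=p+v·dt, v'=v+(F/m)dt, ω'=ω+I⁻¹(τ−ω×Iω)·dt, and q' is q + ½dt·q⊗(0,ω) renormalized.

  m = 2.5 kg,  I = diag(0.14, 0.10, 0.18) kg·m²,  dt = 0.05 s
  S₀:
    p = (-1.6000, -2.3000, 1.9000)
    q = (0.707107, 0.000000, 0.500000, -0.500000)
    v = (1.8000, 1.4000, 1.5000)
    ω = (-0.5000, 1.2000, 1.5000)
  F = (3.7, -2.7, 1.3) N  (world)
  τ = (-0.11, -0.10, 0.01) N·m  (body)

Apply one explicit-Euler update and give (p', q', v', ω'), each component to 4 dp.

p' = (-1.5100, -2.2300, 1.9750)
q' = (0.7100, 0.0249, 0.5268, -0.4667)
v' = (1.8740, 1.3460, 1.5260)
ω' = (-0.5907, 1.1350, 1.4961)

gyro term ω×Iω = (0.1440, 0.0300, 0.0240)
α = I⁻¹(τ − ω×Iω) = (-1.8143, -1.3000, -0.0778)
ω + α·dt = (-0.5907, 1.1350, 1.4961)
q⊗(0,ω) = (0.1500000, 0.9964465, 1.0985284, 1.3106605)
updated quaternion q' = (0.7100, 0.0249, 0.5268, -0.4667)
linear accel F/m = (1.4800, -1.0800, 0.5200)
p + v·dt = (-1.5100, -2.2300, 1.9750)
v + (F/m)dt = (1.8740, 1.3460, 1.5260)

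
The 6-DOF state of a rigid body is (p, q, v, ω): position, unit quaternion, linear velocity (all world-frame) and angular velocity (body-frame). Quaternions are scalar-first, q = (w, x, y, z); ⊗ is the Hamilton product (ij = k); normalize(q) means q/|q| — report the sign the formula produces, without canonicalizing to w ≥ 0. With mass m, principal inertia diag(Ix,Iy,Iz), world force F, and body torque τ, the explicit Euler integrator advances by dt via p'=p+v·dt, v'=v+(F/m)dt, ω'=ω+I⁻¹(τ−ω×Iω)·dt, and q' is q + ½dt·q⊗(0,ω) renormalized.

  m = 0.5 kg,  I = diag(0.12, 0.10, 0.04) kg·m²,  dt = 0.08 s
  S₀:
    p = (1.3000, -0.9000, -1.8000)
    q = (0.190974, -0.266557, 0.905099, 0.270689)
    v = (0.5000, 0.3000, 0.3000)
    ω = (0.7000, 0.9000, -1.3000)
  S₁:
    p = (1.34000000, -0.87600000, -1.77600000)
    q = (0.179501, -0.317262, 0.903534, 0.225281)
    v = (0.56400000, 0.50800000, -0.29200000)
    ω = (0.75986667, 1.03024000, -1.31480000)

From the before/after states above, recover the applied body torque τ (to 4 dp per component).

rate change Δω = (0.05986667, 0.13024000, -0.01480000)
applied torque τ = (0.1600, 0.0900, -0.0200)

τ = (0.1600, 0.0900, -0.0200)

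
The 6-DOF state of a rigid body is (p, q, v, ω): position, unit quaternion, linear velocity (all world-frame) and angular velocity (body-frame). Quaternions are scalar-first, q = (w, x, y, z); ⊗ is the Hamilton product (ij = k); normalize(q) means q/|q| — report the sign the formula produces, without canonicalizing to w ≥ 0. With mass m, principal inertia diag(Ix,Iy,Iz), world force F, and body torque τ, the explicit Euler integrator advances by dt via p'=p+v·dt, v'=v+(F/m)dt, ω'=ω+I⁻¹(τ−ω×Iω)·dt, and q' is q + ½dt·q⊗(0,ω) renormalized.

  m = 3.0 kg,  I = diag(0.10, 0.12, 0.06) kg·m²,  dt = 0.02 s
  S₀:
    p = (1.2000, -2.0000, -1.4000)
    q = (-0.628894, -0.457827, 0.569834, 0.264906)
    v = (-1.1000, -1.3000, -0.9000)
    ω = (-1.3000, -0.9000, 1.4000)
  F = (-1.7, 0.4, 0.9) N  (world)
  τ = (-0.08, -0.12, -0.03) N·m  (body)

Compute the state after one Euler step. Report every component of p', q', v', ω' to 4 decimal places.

p' = (1.1780, -2.0260, -1.4180)
q' = (-0.6333, -0.4392, 0.5783, 0.2676)
v' = (-1.1113, -1.2973, -0.8940)
ω' = (-1.3311, -0.9079, 1.3822)

a = (-0.5667, 0.1333, 0.3000)
new position p' = (1.1780, -2.0260, -1.4180)
v' = v + a·dt = (-1.1113, -1.2973, -0.8940)
gyro term ω×Iω = (0.0756, -0.0728, 0.0234)
α = I⁻¹(τ − ω×Iω) = (-1.5560, -0.3933, -0.8900)
ω + α·dt = (-1.3311, -0.9079, 1.3822)
2q̇ = q⊗(0,ω) = (-0.4531929, 1.8537452, 0.8625846, 0.2723769)
q + ½dt·q⊗(0,ω), renormalized = (-0.6333, -0.4392, 0.5783, 0.2676)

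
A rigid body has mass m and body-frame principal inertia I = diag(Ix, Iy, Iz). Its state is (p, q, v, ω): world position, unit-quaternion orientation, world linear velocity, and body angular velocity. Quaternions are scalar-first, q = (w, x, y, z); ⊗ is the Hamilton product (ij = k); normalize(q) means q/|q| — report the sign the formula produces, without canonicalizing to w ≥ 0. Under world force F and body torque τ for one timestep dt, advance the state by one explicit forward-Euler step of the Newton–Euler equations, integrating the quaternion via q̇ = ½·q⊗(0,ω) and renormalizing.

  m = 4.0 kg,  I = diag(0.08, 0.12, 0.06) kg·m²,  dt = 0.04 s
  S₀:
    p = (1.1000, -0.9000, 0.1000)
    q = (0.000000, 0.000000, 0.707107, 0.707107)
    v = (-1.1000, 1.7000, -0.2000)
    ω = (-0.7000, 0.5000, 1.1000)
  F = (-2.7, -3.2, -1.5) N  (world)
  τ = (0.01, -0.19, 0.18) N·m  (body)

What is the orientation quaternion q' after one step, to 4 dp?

q' = (-0.0226, 0.0085, 0.6969, 0.7167)

Hamilton product q⊗(0,ω) = (-1.1313712, 0.4242642, -0.4949749, 0.4949749)
q + ½dt·q⊗(0,ω), renormalized = (-0.0226, 0.0085, 0.6969, 0.7167)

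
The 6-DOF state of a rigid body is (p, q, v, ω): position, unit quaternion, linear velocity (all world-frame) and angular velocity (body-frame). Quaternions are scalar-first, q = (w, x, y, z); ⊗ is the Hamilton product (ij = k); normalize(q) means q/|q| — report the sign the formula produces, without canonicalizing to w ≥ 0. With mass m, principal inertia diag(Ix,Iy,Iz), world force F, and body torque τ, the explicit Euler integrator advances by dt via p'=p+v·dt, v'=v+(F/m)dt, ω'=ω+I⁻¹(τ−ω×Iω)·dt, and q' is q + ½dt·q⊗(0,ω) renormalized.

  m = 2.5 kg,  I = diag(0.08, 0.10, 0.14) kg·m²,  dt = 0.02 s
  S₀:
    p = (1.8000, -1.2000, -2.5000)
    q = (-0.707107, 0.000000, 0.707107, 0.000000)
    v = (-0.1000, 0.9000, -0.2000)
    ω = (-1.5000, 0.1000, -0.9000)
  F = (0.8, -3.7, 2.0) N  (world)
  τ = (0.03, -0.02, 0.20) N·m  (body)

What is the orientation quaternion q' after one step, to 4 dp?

q' = (-0.7077, 0.0042, 0.7063, 0.0170)

q⊗(0,ω) = (-0.0707107, 0.4242642, -0.0707107, 1.6970568)
q' = normalize(q + ½dt·q⊗(0,ω)) = (-0.7077, 0.0042, 0.7063, 0.0170)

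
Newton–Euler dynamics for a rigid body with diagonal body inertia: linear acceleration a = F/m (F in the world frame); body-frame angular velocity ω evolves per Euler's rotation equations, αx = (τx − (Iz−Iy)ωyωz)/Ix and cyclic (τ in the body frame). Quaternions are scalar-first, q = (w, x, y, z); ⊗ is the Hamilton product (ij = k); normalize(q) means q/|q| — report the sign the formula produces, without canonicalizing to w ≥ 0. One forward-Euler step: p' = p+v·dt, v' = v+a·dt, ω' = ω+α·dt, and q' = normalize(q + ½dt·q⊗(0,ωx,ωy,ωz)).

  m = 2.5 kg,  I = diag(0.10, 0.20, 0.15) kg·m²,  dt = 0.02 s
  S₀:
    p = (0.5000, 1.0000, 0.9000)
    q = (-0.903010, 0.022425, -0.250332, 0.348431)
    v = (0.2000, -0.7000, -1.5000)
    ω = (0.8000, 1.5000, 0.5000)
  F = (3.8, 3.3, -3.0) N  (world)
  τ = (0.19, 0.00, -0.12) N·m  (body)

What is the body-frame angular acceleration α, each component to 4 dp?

gyro term ω×Iω = (-0.0375, -0.0200, 0.1200)
α = I⁻¹(τ − ω×Iω) = (2.2750, 0.1000, -1.6000)

α = (2.2750, 0.1000, -1.6000)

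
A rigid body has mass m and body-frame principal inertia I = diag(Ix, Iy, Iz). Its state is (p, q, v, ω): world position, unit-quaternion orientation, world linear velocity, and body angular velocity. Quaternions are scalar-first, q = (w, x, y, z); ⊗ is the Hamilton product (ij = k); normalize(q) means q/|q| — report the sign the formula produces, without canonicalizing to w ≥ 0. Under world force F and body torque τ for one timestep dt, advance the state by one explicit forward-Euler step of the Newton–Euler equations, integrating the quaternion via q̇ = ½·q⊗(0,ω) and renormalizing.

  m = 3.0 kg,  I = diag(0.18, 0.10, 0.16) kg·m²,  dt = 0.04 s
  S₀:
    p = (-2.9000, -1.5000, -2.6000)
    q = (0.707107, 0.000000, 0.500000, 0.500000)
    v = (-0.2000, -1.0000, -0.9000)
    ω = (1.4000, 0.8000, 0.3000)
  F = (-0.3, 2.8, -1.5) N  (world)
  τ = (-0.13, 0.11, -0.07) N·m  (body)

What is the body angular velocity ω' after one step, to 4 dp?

ω' = (1.3679, 0.8406, 0.3049)

α = I⁻¹(τ − ω×Iω) = (-0.8022, 1.0160, 0.1225)
ω' = ω + α·dt = (1.3679, 0.8406, 0.3049)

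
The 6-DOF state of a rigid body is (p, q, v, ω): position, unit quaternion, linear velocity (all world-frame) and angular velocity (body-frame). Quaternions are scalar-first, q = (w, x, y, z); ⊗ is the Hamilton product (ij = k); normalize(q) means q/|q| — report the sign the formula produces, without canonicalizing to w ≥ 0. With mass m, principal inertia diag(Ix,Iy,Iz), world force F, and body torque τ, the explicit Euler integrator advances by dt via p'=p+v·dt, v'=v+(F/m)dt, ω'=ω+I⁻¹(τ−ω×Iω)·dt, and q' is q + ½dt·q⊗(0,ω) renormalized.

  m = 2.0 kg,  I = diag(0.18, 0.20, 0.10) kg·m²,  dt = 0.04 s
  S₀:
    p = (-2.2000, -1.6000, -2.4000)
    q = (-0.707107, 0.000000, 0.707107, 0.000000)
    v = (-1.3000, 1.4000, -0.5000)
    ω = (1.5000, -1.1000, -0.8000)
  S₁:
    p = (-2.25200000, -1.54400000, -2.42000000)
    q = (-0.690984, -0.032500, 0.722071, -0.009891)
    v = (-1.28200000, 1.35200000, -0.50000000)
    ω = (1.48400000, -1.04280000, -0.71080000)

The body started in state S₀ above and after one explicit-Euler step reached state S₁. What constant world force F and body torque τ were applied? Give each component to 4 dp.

F = (0.9000, -2.4000, 0.0000)
τ = (-0.1600, 0.1900, 0.1900)

rate change Δω = (-0.01600000, 0.05720000, 0.08920000)
precession coupling = (-0.0880, -0.0960, -0.0330)
I·α + gyro = (-0.1600, 0.1900, 0.1900)
velocity change Δv = (0.01800000, -0.04800000, 0.00000000)
F = m·Δv/dt = (0.9000, -2.4000, 0.0000)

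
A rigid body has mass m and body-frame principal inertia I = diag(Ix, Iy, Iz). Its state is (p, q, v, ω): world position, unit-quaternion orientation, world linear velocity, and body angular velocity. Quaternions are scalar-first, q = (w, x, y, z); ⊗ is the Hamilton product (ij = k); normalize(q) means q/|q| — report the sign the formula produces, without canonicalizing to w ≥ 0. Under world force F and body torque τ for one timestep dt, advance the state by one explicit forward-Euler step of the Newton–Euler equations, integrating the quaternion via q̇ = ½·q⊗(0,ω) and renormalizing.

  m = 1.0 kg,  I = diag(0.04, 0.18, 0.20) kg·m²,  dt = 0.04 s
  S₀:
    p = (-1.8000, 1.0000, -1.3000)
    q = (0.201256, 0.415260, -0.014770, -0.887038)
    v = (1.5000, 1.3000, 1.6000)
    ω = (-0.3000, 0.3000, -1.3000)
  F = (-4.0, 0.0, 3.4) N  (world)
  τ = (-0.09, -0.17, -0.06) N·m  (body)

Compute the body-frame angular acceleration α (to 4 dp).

α = (-2.0550, -0.5978, -0.2370)

gyro term ω×Iω = (-0.0078, -0.0624, -0.0126)
α = I⁻¹(τ − ω×Iω) = (-2.0550, -0.5978, -0.2370)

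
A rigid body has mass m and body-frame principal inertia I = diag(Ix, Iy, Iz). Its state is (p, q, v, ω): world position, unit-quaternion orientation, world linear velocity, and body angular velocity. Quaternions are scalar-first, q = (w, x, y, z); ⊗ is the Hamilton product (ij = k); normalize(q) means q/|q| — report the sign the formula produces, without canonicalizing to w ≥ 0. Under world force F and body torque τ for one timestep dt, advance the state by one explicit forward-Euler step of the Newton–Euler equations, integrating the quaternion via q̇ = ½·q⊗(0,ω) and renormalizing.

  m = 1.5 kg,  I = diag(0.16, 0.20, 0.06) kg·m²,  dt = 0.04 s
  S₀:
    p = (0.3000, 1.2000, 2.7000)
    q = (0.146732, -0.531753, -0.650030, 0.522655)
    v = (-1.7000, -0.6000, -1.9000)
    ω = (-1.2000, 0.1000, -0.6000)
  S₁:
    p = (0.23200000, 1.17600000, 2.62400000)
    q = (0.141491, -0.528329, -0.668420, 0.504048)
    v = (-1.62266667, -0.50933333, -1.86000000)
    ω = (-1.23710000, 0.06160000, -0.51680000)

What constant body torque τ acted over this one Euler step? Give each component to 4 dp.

Δω = ω₁−ω₀ = (-0.03710000, -0.03840000, 0.08320000)
I·α + gyro = (-0.1400, -0.1200, 0.1200)

τ = (-0.1400, -0.1200, 0.1200)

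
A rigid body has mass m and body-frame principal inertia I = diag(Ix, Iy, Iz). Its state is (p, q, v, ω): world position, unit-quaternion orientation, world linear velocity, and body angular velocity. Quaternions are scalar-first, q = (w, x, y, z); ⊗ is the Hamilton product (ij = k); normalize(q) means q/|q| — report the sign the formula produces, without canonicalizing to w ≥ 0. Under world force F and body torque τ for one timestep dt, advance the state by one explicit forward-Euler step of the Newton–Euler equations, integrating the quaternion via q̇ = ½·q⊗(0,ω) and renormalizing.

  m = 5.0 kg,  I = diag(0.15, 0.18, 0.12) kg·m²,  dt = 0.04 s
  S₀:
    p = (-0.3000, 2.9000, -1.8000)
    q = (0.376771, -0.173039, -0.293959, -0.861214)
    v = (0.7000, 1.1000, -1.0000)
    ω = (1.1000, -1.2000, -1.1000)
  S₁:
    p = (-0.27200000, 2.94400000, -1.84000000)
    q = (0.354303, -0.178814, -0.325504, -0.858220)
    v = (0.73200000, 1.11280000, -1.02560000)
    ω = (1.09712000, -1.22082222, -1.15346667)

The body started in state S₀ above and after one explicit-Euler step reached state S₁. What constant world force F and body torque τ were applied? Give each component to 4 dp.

F = (4.0000, 1.6000, -3.2000)
τ = (-0.0900, -0.1300, -0.2000)

velocity change Δv = (0.03200000, 0.01280000, -0.02560000)
applied force F = (4.0000, 1.6000, -3.2000)
Δω = ω₁−ω₀ = (-0.00288000, -0.02082222, -0.05346667)
precession coupling = (-0.0792, -0.0363, -0.0396)
τ = I·(Δω/dt) + ω₀×(Iω₀) = (-0.0900, -0.1300, -0.2000)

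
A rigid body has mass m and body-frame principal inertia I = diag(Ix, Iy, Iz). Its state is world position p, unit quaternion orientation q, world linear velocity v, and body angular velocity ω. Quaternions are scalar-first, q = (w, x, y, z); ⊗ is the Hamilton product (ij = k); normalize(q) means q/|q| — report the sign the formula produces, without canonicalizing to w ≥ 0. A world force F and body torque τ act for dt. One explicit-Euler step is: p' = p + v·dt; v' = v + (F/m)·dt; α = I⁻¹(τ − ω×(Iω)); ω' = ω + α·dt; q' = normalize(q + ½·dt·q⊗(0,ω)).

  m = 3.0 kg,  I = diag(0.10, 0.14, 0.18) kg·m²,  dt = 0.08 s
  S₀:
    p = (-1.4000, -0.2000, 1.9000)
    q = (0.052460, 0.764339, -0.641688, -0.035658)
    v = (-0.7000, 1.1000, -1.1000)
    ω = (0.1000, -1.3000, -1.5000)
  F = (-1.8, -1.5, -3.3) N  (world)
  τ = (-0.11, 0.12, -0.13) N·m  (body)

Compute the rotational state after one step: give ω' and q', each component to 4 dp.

ω' = (-0.0504, -1.2383, -1.5555)
q' = (0.0139, 0.7987, -0.5968, -0.0757)

ω×(Iω) gyroscopic = (0.0780, 0.0120, -0.0052)
angular accel α = (-1.8800, 0.7714, -0.6933)
new body rate ω' = (-0.0504, -1.2383, -1.5555)
q⊗(0,ω) = (-0.9641153, 0.9214226, 1.0747447, -1.0081619)
updated quaternion q' = (0.0139, 0.7987, -0.5968, -0.0757)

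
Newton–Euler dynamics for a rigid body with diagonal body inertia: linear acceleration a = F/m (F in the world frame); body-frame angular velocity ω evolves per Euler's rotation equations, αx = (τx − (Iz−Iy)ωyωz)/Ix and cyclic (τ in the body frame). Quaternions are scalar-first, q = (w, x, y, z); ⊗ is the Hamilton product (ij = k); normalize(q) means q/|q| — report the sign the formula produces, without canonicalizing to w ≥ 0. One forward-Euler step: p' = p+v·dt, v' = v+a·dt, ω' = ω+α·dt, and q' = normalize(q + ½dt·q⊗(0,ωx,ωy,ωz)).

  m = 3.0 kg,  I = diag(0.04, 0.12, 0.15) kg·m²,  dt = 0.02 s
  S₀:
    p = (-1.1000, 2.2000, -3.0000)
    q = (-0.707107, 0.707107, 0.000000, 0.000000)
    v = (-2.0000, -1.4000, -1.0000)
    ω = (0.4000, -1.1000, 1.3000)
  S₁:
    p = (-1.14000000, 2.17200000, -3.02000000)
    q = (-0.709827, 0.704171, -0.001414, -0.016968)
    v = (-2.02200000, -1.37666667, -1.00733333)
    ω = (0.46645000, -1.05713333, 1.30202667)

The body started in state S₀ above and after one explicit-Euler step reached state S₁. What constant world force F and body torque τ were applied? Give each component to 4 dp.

Δω = ω₁−ω₀ = (0.06645000, 0.04286667, 0.00202667)
gyro term ω₀×Iω₀ = (-0.0429, -0.0572, -0.0352)
I·α + gyro = (0.0900, 0.2000, -0.0200)
v₁ − v₀ = (-0.02200000, 0.02333333, -0.00733333)
applied force F = (-3.3000, 3.5000, -1.1000)

F = (-3.3000, 3.5000, -1.1000)
τ = (0.0900, 0.2000, -0.0200)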